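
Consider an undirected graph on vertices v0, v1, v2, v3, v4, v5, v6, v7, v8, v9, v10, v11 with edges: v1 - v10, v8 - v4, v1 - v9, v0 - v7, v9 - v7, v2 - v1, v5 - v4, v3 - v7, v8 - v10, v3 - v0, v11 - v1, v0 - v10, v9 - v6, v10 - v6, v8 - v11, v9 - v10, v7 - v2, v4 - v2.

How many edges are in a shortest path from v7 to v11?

Distance 0: v7.
Distance 1: v0, v2, v3, v9.
Distance 2: v1, v4, v6, v10.
Distance 3: v5, v8, v11 — contains v11.

3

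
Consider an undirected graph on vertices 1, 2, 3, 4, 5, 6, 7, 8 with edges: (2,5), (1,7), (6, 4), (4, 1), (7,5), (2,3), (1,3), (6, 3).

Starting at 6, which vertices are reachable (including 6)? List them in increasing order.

Start at 6.
Its neighbours: 3, 4.
Then their neighbours: 1, 2.
Then next layer: 5, 7.
Nothing further is reachable.

1, 2, 3, 4, 5, 6, 7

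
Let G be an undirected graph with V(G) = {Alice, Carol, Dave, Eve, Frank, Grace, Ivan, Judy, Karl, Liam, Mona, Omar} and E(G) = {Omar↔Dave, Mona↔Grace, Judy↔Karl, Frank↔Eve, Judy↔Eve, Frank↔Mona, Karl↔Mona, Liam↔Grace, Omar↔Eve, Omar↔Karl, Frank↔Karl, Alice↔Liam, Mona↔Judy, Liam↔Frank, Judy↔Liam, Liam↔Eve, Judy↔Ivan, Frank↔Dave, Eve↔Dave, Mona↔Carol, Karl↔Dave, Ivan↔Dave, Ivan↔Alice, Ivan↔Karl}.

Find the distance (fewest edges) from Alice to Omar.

3

Distance 0: Alice.
Distance 1: Ivan, Liam.
Distance 2: Dave, Eve, Frank, Grace, Judy, Karl.
Distance 3: Mona, Omar — contains Omar.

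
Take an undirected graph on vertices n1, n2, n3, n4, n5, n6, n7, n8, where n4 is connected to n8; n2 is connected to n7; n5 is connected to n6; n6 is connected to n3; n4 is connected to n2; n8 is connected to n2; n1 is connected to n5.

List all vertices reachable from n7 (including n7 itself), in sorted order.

Start at n7.
Its neighbours: n2.
Then their neighbours: n4, n8.
Nothing further is reachable.

n2, n4, n7, n8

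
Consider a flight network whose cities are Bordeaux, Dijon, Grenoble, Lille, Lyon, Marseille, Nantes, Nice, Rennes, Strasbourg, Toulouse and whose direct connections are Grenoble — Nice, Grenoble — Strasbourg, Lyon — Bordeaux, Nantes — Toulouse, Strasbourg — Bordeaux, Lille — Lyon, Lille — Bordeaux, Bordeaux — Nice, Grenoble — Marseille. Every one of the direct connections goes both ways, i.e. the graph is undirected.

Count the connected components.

4

From Bordeaux: component {Bordeaux, Grenoble, Lille, Lyon, Marseille, Nice, Strasbourg}.
From Dijon: component {Dijon}.
From Nantes: component {Nantes, Toulouse}.
From Rennes: component {Rennes}.
That's 4 components.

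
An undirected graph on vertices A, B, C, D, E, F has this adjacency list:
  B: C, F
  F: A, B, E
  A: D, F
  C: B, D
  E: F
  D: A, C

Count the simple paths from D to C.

2

D–A–F–B–C
D–C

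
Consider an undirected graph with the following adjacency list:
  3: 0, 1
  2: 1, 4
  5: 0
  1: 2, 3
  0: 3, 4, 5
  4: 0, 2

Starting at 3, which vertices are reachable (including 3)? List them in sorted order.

Start at 3.
Its neighbours: 0, 1.
Then their neighbours: 2, 4, 5.
Every vertex is now reached.

0, 1, 2, 3, 4, 5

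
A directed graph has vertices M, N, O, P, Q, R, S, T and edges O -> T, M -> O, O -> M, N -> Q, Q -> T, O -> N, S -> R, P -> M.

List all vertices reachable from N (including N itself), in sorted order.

Start at N.
Its neighbours: Q.
Then their neighbours: T.
Nothing further is reachable.

N, Q, T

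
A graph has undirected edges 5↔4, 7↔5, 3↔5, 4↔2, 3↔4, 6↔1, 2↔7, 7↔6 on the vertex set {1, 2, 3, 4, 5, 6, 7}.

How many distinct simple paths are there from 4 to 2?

4–2
4–3–5–7–2
4–5–7–2

3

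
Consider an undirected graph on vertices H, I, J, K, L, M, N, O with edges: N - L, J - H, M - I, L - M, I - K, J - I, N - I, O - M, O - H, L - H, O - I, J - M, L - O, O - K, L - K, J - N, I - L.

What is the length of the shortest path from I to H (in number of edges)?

Distance 0: I.
Distance 1: J, K, L, M, N, O.
Distance 2: H — contains H.

2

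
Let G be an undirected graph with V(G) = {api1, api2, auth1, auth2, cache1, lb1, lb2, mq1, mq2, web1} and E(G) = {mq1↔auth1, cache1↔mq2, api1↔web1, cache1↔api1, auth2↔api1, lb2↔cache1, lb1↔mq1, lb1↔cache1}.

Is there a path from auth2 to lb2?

Explore from auth2.
Distance 1: reach api1.
Distance 2: reach cache1, web1.
Distance 3: reach lb1, lb2, mq2.
Found lb2.

Yes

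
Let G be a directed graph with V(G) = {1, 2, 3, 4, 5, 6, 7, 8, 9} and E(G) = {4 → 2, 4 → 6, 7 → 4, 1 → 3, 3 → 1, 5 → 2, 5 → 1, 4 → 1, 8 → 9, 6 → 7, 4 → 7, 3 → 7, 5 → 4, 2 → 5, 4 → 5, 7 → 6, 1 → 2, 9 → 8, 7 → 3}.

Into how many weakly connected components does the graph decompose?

From 1: component {1, 2, 3, 4, 5, 6, 7}.
From 8: component {8, 9}.
That's 2 components.

2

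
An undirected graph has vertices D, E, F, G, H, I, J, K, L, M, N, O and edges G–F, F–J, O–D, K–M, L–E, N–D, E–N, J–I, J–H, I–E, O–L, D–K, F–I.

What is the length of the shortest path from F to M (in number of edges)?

Distance 0: F.
Distance 1: G, I, J.
Distance 2: E, H.
Distance 3: L, N.
Distance 4: D, O.
Distance 5: K.
Distance 6: M — contains M.

6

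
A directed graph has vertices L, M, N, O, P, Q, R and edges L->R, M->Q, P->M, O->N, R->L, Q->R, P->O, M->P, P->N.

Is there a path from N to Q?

N has no outgoing edges, so nothing is reachable from it.

No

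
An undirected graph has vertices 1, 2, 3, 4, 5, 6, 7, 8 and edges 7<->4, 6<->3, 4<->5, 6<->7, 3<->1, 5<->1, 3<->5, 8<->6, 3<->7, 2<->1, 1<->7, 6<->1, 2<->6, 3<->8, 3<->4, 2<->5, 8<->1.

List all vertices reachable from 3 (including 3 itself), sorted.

Start at 3.
Its neighbours: 1, 4, 5, 6, 7, 8.
Then their neighbours: 2.
Every vertex is now reached.

1, 2, 3, 4, 5, 6, 7, 8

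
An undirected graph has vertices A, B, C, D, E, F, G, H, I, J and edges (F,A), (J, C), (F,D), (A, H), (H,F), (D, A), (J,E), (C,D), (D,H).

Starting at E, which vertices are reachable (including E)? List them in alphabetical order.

Start at E.
Its neighbours: J.
Then their neighbours: C.
Then next layer: D.
Then next layer: A, F, H.
Nothing further is reachable.

A, C, D, E, F, H, J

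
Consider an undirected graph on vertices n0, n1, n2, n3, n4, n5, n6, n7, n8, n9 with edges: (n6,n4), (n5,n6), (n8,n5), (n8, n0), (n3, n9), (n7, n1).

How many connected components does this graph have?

From n0: component {n0, n4, n5, n6, n8}.
From n1: component {n1, n7}.
From n2: component {n2}.
From n3: component {n3, n9}.
That's 4 components.

4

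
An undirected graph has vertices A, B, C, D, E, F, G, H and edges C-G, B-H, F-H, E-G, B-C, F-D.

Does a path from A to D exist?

A has no edges, so nothing is reachable from it.

No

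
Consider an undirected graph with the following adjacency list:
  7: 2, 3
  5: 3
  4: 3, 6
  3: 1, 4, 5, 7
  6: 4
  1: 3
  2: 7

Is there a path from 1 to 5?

Explore from 1.
Distance 1: reach 3.
Distance 2: reach 4, 5, 7.
Found 5.

Yes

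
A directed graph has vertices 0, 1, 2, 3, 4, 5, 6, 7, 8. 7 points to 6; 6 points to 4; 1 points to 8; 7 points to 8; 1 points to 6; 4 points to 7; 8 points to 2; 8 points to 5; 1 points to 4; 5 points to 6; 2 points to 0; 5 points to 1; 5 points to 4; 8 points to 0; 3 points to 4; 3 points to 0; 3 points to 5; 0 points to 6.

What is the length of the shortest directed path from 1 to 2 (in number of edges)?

Distance 0: 1.
Distance 1: 4, 6, 8.
Distance 2: 0, 2, 5, 7 — contains 2.

2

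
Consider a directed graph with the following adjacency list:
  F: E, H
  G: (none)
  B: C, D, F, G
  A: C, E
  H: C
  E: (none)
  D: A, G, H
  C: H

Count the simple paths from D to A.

1

D→A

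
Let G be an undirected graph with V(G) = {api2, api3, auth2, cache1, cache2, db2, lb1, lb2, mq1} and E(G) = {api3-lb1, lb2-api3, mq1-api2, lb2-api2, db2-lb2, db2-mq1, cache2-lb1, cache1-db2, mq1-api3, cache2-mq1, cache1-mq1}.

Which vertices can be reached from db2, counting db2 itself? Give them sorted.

Start at db2.
Its neighbours: cache1, lb2, mq1.
Then their neighbours: api2, api3, cache2.
Then next layer: lb1.
Nothing further is reachable.

api2, api3, cache1, cache2, db2, lb1, lb2, mq1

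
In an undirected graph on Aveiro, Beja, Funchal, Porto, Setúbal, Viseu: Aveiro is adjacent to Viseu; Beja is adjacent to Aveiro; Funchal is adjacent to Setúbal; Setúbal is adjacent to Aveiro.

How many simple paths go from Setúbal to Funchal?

Setúbal–Funchal

1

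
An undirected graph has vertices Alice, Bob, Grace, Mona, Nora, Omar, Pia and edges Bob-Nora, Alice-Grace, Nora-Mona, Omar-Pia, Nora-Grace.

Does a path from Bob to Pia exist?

No

Explore from Bob.
Distance 1: reach Nora.
Distance 2: reach Grace, Mona.
Distance 3: reach Alice.
The search is exhausted without reaching Pia; it lies in a different component.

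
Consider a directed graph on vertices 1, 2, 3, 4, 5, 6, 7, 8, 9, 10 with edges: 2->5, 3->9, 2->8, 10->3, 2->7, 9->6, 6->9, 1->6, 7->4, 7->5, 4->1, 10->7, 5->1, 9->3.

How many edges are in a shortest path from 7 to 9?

4

Distance 0: 7.
Distance 1: 4, 5.
Distance 2: 1.
Distance 3: 6.
Distance 4: 9 — contains 9.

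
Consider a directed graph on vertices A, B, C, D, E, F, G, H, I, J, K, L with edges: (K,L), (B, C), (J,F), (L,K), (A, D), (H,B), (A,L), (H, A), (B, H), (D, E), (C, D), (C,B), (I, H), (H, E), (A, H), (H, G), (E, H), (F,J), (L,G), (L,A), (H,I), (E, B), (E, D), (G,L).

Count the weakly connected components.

From A: component {A, B, C, D, E, G, H, I, K, L}.
From F: component {F, J}.
That's 2 components.

2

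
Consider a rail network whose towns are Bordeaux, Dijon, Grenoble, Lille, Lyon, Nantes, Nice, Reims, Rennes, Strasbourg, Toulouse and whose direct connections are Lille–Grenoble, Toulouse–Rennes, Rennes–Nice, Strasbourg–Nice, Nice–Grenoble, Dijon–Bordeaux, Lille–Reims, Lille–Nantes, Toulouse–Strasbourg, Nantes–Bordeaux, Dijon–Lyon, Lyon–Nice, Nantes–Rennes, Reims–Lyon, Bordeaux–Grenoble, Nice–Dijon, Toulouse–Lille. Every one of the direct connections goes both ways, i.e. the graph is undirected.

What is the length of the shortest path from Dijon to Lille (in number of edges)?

Distance 0: Dijon.
Distance 1: Bordeaux, Lyon, Nice.
Distance 2: Grenoble, Nantes, Reims, Rennes, Strasbourg.
Distance 3: Lille, Toulouse — contains Lille.

3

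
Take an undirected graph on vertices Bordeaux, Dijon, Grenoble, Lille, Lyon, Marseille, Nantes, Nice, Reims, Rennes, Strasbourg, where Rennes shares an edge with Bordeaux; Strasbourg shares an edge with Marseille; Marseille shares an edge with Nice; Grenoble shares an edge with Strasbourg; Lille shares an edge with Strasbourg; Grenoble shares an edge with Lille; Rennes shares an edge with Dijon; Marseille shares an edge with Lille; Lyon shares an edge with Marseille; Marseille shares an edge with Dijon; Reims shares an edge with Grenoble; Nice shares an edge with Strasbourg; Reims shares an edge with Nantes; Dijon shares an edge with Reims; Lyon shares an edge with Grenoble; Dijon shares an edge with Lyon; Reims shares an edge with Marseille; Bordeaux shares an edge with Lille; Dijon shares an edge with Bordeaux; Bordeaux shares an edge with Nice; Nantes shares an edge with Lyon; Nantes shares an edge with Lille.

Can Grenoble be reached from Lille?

Explore from Lille.
Distance 1: reach Bordeaux, Grenoble, Marseille, Nantes, Strasbourg.
Found Grenoble.

Yes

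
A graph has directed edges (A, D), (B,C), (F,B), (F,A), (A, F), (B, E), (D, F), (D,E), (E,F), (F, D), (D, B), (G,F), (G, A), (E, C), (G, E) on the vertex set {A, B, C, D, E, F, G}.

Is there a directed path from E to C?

Explore from E.
Distance 1: reach C, F.
Found C.

Yes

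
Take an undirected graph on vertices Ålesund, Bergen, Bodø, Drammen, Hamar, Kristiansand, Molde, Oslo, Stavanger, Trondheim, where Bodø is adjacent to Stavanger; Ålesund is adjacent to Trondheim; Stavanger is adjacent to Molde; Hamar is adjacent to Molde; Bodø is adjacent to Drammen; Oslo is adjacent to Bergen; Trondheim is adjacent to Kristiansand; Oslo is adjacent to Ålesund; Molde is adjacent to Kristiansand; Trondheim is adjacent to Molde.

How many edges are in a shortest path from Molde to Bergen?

Distance 0: Molde.
Distance 1: Hamar, Kristiansand, Stavanger, Trondheim.
Distance 2: Ålesund, Bodø.
Distance 3: Drammen, Oslo.
Distance 4: Bergen — contains Bergen.

4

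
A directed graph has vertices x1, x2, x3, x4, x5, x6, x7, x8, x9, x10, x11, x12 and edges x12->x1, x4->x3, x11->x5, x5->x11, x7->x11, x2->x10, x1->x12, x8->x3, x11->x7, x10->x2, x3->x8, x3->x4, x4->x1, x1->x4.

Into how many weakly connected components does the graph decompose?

From x1: component {x1, x3, x4, x8, x12}.
From x2: component {x2, x10}.
From x5: component {x5, x7, x11}.
From x6: component {x6}.
From x9: component {x9}.
That's 5 components.

5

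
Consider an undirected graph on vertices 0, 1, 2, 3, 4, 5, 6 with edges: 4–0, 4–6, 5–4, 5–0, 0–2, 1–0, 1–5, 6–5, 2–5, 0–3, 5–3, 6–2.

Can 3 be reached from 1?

Explore from 1.
Distance 1: reach 0, 5.
Distance 2: reach 2, 3, 4, 6.
Found 3.

Yes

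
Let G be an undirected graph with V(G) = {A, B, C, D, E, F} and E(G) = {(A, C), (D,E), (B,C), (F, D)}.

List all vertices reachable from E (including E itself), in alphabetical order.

D, E, F

Start at E.
Its neighbours: D.
Then their neighbours: F.
Nothing further is reachable.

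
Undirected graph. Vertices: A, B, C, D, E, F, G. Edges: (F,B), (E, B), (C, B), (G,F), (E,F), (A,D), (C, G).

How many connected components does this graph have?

From A: component {A, D}.
From B: component {B, C, E, F, G}.
That's 2 components.

2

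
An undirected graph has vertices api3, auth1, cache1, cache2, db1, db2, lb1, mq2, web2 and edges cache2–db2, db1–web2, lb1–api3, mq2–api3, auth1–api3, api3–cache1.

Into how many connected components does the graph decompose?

From api3: component {api3, auth1, cache1, lb1, mq2}.
From cache2: component {cache2, db2}.
From db1: component {db1, web2}.
That's 3 components.

3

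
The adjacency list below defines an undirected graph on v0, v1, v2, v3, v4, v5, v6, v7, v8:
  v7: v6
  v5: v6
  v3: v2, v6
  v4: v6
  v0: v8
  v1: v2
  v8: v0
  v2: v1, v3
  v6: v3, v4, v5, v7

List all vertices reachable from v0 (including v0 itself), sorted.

v0, v8

Start at v0.
Its neighbours: v8.
Nothing further is reachable.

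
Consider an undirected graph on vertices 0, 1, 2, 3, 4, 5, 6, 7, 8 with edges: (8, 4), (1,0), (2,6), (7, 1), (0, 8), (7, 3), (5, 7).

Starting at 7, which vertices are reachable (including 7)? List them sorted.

0, 1, 3, 4, 5, 7, 8

Start at 7.
Its neighbours: 1, 3, 5.
Then their neighbours: 0.
Then next layer: 8.
Then next layer: 4.
Nothing further is reachable.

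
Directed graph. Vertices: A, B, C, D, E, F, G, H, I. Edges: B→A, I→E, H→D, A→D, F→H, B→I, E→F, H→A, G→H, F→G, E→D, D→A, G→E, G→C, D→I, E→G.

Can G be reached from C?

C has no outgoing edges, so nothing is reachable from it.

No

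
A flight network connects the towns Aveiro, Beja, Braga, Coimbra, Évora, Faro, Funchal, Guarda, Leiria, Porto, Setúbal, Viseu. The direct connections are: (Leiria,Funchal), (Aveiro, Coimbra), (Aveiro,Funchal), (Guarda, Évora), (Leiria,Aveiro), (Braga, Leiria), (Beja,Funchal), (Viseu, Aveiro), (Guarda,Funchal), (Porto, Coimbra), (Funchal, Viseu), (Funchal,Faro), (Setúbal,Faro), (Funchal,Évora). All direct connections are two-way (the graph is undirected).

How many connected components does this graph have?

1

From Aveiro: component {Aveiro, Beja, Braga, Coimbra, Évora, Faro, Funchal, Guarda, Leiria, Porto, Setúbal, Viseu}.
That's 1 component.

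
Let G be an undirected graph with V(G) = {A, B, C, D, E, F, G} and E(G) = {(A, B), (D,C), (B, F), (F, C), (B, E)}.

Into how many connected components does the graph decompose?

2

From A: component {A, B, C, D, E, F}.
From G: component {G}.
That's 2 components.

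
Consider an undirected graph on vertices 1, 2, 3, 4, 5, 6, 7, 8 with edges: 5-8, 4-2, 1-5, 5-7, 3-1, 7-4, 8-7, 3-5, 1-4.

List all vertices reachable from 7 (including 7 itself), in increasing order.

1, 2, 3, 4, 5, 7, 8

Start at 7.
Its neighbours: 4, 5, 8.
Then their neighbours: 1, 2, 3.
Nothing further is reachable.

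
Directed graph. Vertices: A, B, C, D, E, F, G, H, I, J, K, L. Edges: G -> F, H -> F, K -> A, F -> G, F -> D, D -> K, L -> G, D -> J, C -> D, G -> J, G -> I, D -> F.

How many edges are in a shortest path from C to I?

4

Distance 0: C.
Distance 1: D.
Distance 2: F, J, K.
Distance 3: A, G.
Distance 4: I — contains I.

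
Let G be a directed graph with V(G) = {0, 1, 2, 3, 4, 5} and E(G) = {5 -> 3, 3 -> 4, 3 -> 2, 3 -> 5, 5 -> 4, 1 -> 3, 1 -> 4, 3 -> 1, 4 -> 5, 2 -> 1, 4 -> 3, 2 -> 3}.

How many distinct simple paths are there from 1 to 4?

3

1→3→4
1→3→5→4
1→4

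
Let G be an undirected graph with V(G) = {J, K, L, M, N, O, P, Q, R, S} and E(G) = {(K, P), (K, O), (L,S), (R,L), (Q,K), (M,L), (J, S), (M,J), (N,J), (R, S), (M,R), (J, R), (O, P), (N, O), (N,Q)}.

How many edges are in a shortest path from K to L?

5

Distance 0: K.
Distance 1: O, P, Q.
Distance 2: N.
Distance 3: J.
Distance 4: M, R, S.
Distance 5: L — contains L.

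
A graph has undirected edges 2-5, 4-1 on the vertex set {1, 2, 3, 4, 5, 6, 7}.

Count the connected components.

From 1: component {1, 4}.
From 2: component {2, 5}.
From 3: component {3}.
From 6: component {6}.
From 7: component {7}.
That's 5 components.

5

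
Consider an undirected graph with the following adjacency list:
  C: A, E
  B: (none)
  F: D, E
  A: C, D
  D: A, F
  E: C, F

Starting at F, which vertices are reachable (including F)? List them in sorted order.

A, C, D, E, F

Start at F.
Its neighbours: D, E.
Then their neighbours: A, C.
Nothing further is reachable.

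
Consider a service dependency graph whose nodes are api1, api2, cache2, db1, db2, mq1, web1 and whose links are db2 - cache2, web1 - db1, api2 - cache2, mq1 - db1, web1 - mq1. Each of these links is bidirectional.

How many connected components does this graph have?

From api1: component {api1}.
From api2: component {api2, cache2, db2}.
From db1: component {db1, mq1, web1}.
That's 3 components.

3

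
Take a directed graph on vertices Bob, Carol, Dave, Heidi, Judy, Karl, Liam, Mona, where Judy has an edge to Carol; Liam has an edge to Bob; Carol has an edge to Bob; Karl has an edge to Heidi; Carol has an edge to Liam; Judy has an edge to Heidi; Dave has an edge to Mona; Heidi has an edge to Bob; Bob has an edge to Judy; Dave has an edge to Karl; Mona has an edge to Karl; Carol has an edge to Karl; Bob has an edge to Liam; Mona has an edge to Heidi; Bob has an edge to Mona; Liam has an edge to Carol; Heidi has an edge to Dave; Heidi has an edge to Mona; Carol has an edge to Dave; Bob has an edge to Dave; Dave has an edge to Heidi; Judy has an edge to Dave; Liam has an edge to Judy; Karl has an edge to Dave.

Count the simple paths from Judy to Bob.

Judy→Carol→Bob
Judy→Carol→Dave→Heidi→Bob
Judy→Carol→Dave→Karl→Heidi→Bob
Judy→Carol→Dave→Mona→Heidi→Bob
Judy→Carol→Dave→Mona→Karl→Heidi→Bob
Judy→Carol→Karl→Dave→Heidi→Bob
Judy→Carol→Karl→Dave→Mona→Heidi→Bob
Judy→Carol→Karl→Heidi→Bob
Judy→Carol→Liam→Bob
Judy→Dave→Heidi→Bob
Judy→Dave→Karl→Heidi→Bob
Judy→Dave→Mona→Heidi→Bob
Judy→Dave→Mona→Karl→Heidi→Bob
Judy→Heidi→Bob

14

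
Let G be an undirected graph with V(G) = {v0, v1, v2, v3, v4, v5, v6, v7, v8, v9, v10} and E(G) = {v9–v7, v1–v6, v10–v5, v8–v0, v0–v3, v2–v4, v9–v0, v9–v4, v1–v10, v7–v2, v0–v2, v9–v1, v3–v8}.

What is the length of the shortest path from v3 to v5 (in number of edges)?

Distance 0: v3.
Distance 1: v0, v8.
Distance 2: v2, v9.
Distance 3: v1, v4, v7.
Distance 4: v6, v10.
Distance 5: v5 — contains v5.

5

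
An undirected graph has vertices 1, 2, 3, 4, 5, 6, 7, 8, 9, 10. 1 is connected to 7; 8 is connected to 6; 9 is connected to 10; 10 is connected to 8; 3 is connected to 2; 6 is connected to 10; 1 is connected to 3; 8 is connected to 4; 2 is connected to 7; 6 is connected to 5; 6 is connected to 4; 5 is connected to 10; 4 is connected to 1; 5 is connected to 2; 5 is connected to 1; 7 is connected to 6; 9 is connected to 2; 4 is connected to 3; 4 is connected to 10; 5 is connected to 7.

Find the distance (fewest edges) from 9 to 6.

Distance 0: 9.
Distance 1: 2, 10.
Distance 2: 3, 4, 5, 6, 7, 8 — contains 6.

2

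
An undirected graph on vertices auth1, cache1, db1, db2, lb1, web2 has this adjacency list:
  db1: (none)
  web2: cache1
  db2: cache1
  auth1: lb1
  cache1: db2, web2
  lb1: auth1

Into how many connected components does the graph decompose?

From auth1: component {auth1, lb1}.
From cache1: component {cache1, db2, web2}.
From db1: component {db1}.
That's 3 components.

3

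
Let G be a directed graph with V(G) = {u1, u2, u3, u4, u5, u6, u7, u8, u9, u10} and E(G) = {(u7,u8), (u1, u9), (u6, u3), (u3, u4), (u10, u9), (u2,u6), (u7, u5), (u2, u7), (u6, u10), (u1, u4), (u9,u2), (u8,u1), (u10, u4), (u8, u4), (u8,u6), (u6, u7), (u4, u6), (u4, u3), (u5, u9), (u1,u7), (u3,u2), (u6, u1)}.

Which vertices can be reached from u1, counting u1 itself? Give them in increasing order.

Start at u1.
Its neighbours: u4, u7, u9.
Then their neighbours: u2, u3, u5, u6, u8.
Then next layer: u10.
Every vertex is now reached.

u1, u2, u3, u4, u5, u6, u7, u8, u9, u10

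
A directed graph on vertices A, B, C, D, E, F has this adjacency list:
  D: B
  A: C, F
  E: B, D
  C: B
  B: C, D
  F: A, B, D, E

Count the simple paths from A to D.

A→C→B→D
A→F→B→D
A→F→D
A→F→E→B→D
A→F→E→D

5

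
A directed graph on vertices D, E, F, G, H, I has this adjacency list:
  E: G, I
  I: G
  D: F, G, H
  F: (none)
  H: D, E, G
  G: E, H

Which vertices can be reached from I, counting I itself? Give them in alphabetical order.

D, E, F, G, H, I

Start at I.
Its neighbours: G.
Then their neighbours: E, H.
Then next layer: D.
Then next layer: F.
Every vertex is now reached.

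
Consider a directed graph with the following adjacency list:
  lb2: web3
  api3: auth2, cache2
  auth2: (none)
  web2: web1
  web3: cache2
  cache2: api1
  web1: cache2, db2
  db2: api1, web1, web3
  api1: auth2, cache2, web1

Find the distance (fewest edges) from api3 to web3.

5

Distance 0: api3.
Distance 1: auth2, cache2.
Distance 2: api1.
Distance 3: web1.
Distance 4: db2.
Distance 5: web3 — contains web3.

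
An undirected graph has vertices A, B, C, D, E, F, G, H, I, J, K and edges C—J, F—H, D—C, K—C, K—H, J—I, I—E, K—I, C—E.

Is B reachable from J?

No

Explore from J.
Distance 1: reach C, I.
Distance 2: reach D, E, K.
Distance 3: reach H.
Distance 4: reach F.
The search is exhausted without reaching B; it lies in a different component.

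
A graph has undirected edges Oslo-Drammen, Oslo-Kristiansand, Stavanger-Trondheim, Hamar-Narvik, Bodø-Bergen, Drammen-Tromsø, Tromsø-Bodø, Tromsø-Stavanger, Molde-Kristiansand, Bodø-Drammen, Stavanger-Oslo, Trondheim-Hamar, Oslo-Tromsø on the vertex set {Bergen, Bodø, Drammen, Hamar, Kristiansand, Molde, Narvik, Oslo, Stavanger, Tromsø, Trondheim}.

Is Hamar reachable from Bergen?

Yes

Explore from Bergen.
Distance 1: reach Bodø.
Distance 2: reach Drammen, Tromsø.
Distance 3: reach Oslo, Stavanger.
Distance 4: reach Kristiansand, Trondheim.
Distance 5: reach Hamar, Molde.
Found Hamar.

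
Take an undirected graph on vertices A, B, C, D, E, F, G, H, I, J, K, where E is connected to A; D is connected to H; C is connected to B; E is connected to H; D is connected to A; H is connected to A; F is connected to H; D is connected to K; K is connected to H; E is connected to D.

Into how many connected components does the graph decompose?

5

From A: component {A, D, E, F, H, K}.
From B: component {B, C}.
From G: component {G}.
From I: component {I}.
From J: component {J}.
That's 5 components.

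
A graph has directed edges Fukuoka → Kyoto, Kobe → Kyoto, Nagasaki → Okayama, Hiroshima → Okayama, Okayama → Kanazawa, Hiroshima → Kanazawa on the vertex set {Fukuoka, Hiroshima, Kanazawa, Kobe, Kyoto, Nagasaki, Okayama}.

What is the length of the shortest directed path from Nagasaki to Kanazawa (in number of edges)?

2

Distance 0: Nagasaki.
Distance 1: Okayama.
Distance 2: Kanazawa — contains Kanazawa.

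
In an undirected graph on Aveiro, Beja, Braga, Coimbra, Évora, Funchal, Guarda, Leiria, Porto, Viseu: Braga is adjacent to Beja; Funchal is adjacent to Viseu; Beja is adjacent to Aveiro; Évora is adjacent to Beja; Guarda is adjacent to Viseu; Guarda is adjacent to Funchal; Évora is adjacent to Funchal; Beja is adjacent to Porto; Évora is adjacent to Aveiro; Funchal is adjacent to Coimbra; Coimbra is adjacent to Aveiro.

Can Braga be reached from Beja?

Yes

Explore from Beja.
Distance 1: reach Aveiro, Braga, Évora, Porto.
Found Braga.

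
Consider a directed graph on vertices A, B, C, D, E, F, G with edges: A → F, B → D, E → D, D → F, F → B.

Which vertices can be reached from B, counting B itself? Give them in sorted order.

B, D, F

Start at B.
Its neighbours: D.
Then their neighbours: F.
Nothing further is reachable.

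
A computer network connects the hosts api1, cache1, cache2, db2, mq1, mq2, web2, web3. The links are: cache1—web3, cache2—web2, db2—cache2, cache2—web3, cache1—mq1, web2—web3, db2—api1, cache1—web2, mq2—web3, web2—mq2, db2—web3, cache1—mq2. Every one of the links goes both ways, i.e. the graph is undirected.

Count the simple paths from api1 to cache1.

api1–db2–cache2–web2–cache1
api1–db2–cache2–web2–mq2–cache1
api1–db2–cache2–web2–mq2–web3–cache1
api1–db2–cache2–web2–web3–cache1
api1–db2–cache2–web2–web3–mq2–cache1
api1–db2–cache2–web3–cache1
api1–db2–cache2–web3–mq2–cache1
api1–db2–cache2–web3–mq2–web2–cache1
... and 9 more.

17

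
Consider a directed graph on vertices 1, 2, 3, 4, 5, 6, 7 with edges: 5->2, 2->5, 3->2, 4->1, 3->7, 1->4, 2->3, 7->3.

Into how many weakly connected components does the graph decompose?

From 1: component {1, 4}.
From 2: component {2, 3, 5, 7}.
From 6: component {6}.
That's 3 components.

3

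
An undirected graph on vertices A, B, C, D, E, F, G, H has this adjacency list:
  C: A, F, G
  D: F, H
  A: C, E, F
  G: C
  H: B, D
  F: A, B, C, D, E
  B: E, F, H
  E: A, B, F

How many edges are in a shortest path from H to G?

Distance 0: H.
Distance 1: B, D.
Distance 2: E, F.
Distance 3: A, C.
Distance 4: G — contains G.

4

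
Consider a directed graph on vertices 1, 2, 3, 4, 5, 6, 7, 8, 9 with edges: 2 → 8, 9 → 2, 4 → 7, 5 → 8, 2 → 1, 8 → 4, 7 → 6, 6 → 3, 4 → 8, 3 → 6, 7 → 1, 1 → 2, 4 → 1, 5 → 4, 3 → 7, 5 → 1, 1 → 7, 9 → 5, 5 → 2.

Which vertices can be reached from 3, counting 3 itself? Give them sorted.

1, 2, 3, 4, 6, 7, 8

Start at 3.
Its neighbours: 6, 7.
Then their neighbours: 1.
Then next layer: 2.
Then next layer: 8.
Then next layer: 4.
Nothing further is reachable.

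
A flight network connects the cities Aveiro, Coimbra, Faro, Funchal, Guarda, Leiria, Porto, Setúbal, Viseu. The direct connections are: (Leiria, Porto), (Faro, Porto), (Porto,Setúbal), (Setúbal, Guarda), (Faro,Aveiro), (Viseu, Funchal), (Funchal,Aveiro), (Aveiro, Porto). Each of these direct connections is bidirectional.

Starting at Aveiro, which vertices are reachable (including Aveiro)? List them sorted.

Aveiro, Faro, Funchal, Guarda, Leiria, Porto, Setúbal, Viseu

Start at Aveiro.
Its neighbours: Faro, Funchal, Porto.
Then their neighbours: Leiria, Setúbal, Viseu.
Then next layer: Guarda.
Nothing further is reachable.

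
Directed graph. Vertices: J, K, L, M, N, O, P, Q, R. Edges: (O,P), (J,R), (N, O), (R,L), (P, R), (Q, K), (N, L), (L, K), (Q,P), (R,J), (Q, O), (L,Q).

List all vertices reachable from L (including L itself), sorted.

Start at L.
Its neighbours: K, Q.
Then their neighbours: O, P.
Then next layer: R.
Then next layer: J.
Nothing further is reachable.

J, K, L, O, P, Q, R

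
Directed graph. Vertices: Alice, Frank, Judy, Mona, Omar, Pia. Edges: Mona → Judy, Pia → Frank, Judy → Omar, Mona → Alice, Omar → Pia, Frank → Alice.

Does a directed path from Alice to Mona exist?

Alice has no outgoing edges, so nothing is reachable from it.

No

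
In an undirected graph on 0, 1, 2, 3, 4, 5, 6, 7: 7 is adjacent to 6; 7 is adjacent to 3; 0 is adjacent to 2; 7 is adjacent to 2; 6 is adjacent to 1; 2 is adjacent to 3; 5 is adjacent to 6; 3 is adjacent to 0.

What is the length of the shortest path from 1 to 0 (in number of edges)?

4

Distance 0: 1.
Distance 1: 6.
Distance 2: 5, 7.
Distance 3: 2, 3.
Distance 4: 0 — contains 0.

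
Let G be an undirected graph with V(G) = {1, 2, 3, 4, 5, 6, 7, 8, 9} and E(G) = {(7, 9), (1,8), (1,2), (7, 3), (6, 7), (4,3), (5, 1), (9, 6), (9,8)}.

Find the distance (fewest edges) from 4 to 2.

6

Distance 0: 4.
Distance 1: 3.
Distance 2: 7.
Distance 3: 6, 9.
Distance 4: 8.
Distance 5: 1.
Distance 6: 2, 5 — contains 2.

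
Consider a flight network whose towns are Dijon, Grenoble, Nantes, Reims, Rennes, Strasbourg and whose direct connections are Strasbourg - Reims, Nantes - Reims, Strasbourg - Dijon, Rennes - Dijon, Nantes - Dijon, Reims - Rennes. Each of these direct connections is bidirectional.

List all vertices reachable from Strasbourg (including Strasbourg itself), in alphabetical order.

Start at Strasbourg.
Its neighbours: Dijon, Reims.
Then their neighbours: Nantes, Rennes.
Nothing further is reachable.

Dijon, Nantes, Reims, Rennes, Strasbourg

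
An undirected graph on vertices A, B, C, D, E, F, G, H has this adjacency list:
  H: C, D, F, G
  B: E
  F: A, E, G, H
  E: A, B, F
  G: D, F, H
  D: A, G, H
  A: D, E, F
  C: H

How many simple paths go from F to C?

F–A–D–G–H–C
F–A–D–H–C
F–E–A–D–G–H–C
F–E–A–D–H–C
F–G–D–H–C
F–G–H–C
F–H–C

7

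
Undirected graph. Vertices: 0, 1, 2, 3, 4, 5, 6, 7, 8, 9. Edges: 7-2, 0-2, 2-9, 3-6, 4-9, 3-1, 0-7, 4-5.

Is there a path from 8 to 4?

8 has no edges, so nothing is reachable from it.

No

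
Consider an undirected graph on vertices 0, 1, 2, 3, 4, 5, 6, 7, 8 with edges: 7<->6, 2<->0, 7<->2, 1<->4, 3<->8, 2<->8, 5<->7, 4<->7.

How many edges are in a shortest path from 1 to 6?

Distance 0: 1.
Distance 1: 4.
Distance 2: 7.
Distance 3: 2, 5, 6 — contains 6.

3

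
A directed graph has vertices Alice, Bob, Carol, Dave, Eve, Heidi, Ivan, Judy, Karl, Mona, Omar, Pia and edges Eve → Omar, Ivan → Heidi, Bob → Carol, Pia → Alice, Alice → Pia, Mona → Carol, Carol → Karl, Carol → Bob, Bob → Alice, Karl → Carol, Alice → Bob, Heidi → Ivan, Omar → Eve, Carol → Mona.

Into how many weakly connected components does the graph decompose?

5

From Alice: component {Alice, Bob, Carol, Karl, Mona, Pia}.
From Dave: component {Dave}.
From Eve: component {Eve, Omar}.
From Heidi: component {Heidi, Ivan}.
From Judy: component {Judy}.
That's 5 components.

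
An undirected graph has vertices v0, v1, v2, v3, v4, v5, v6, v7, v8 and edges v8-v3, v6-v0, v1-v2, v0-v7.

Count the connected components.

5

From v0: component {v0, v6, v7}.
From v1: component {v1, v2}.
From v3: component {v3, v8}.
From v4: component {v4}.
From v5: component {v5}.
That's 5 components.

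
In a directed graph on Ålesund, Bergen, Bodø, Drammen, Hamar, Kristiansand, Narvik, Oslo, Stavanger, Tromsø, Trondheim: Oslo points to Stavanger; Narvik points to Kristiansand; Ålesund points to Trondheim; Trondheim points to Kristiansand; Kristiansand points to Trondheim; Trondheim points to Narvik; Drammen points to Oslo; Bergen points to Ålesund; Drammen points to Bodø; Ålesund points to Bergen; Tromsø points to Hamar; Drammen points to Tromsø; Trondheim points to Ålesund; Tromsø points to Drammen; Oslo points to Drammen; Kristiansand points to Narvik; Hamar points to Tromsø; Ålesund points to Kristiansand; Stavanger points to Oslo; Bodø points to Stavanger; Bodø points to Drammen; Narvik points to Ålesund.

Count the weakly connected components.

2

From Ålesund: component {Ålesund, Bergen, Kristiansand, Narvik, Trondheim}.
From Bodø: component {Bodø, Drammen, Hamar, Oslo, Stavanger, Tromsø}.
That's 2 components.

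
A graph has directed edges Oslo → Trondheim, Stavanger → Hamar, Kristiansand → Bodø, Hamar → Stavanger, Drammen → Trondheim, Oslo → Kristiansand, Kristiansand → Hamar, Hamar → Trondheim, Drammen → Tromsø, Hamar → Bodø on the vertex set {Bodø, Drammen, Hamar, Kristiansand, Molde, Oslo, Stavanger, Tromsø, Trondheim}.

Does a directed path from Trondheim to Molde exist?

No

Trondheim has no outgoing edges, so nothing is reachable from it.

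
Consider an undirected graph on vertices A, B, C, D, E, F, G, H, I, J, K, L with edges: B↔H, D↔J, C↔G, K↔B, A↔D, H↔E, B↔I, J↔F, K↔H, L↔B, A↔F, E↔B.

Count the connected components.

From A: component {A, D, F, J}.
From B: component {B, E, H, I, K, L}.
From C: component {C, G}.
That's 3 components.

3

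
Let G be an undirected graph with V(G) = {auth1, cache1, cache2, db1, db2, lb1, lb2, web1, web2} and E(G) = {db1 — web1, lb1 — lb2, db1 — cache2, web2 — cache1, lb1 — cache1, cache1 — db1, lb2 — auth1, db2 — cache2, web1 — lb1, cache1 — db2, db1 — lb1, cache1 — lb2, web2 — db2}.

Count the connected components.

1

From auth1: component {auth1, cache1, cache2, db1, db2, lb1, lb2, web1, web2}.
That's 1 component.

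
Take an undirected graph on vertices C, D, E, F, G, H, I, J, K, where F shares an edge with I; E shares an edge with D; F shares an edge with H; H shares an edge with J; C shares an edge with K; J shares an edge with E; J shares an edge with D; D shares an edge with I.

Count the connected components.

3

From C: component {C, K}.
From D: component {D, E, F, H, I, J}.
From G: component {G}.
That's 3 components.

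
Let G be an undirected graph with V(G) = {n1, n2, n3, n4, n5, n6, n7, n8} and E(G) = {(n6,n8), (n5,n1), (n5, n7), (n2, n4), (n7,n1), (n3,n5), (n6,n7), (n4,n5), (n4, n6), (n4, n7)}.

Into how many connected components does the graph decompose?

1

From n1: component {n1, n2, n3, n4, n5, n6, n7, n8}.
That's 1 component.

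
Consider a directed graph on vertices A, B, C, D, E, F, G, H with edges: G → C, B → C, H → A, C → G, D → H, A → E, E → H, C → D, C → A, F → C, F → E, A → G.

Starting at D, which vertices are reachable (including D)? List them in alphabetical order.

Start at D.
Its neighbours: H.
Then their neighbours: A.
Then next layer: E, G.
Then next layer: C.
Nothing further is reachable.

A, C, D, E, G, H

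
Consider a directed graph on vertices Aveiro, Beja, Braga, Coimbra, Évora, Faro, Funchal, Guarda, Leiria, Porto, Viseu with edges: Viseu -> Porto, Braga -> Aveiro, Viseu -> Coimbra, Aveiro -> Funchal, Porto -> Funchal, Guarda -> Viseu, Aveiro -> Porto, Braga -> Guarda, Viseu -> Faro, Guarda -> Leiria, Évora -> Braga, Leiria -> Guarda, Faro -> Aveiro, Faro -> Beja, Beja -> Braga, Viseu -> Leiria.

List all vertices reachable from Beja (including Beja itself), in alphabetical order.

Aveiro, Beja, Braga, Coimbra, Faro, Funchal, Guarda, Leiria, Porto, Viseu

Start at Beja.
Its neighbours: Braga.
Then their neighbours: Aveiro, Guarda.
Then next layer: Funchal, Leiria, Porto, Viseu.
Then next layer: Coimbra, Faro.
Nothing further is reachable.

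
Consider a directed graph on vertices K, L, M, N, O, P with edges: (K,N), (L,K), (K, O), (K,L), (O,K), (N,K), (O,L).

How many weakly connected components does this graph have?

3

From K: component {K, L, N, O}.
From M: component {M}.
From P: component {P}.
That's 3 components.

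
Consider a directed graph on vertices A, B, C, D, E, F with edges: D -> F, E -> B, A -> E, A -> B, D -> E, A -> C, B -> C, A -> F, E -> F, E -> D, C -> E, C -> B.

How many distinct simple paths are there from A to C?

A→B→C
A→C
A→E→B→C

3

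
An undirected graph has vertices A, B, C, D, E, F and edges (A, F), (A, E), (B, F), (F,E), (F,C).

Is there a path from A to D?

No

Explore from A.
Distance 1: reach E, F.
Distance 2: reach B, C.
The search is exhausted without reaching D; it lies in a different component.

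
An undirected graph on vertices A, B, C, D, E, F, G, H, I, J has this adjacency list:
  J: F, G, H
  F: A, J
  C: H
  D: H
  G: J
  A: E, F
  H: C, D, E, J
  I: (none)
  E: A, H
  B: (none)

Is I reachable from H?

Explore from H.
Distance 1: reach C, D, E, J.
Distance 2: reach A, F, G.
The search is exhausted without reaching I; it lies in a different component.

No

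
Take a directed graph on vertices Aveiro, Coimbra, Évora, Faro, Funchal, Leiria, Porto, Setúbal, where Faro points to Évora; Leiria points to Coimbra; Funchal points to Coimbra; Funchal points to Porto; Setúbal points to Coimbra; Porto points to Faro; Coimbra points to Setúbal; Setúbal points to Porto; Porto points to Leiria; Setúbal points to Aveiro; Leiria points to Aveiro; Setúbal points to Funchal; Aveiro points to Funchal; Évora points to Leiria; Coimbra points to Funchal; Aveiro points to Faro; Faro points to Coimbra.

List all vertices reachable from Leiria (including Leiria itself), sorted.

Start at Leiria.
Its neighbours: Aveiro, Coimbra.
Then their neighbours: Faro, Funchal, Setúbal.
Then next layer: Évora, Porto.
Every vertex is now reached.

Aveiro, Coimbra, Évora, Faro, Funchal, Leiria, Porto, Setúbal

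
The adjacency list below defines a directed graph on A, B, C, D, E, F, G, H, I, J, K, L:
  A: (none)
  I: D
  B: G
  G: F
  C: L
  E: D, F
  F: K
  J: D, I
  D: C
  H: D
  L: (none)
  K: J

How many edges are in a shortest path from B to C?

Distance 0: B.
Distance 1: G.
Distance 2: F.
Distance 3: K.
Distance 4: J.
Distance 5: D, I.
Distance 6: C — contains C.

6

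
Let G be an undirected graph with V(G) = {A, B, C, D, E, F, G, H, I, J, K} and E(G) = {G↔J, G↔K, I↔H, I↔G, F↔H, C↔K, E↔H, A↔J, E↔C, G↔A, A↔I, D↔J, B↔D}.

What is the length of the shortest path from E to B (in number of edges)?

6

Distance 0: E.
Distance 1: C, H.
Distance 2: F, I, K.
Distance 3: A, G.
Distance 4: J.
Distance 5: D.
Distance 6: B — contains B.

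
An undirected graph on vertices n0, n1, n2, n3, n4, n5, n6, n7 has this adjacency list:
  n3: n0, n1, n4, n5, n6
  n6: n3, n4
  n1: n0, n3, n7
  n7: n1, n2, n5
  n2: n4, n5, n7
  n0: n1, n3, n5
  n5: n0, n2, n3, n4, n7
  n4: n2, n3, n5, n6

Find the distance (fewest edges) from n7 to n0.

Distance 0: n7.
Distance 1: n1, n2, n5.
Distance 2: n0, n3, n4 — contains n0.

2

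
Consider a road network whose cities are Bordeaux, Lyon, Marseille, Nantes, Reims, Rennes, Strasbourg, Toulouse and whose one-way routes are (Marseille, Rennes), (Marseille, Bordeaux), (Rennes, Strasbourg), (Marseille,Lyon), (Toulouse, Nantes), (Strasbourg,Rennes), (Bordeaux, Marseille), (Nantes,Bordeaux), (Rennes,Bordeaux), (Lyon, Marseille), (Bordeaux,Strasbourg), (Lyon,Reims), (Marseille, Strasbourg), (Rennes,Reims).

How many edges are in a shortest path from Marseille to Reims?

2

Distance 0: Marseille.
Distance 1: Bordeaux, Lyon, Rennes, Strasbourg.
Distance 2: Reims — contains Reims.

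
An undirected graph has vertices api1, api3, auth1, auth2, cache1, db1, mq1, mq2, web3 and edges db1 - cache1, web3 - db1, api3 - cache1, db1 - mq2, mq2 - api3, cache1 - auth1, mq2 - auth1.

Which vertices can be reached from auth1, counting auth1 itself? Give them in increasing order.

api3, auth1, cache1, db1, mq2, web3

Start at auth1.
Its neighbours: cache1, mq2.
Then their neighbours: api3, db1.
Then next layer: web3.
Nothing further is reachable.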